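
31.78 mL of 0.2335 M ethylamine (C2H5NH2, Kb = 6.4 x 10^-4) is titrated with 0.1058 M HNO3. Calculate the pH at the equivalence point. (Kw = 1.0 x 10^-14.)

n(C2H5NH2) = 0.2335 x 0.03178 = 0.007421 mol; V(HNO3) at equivalence = 0.007421/0.1058 = 0.07014 L.
At equivalence the base is fully converted to C2H5NH3+; total volume = 0.1019 L, so [C2H5NH3+] = 0.007421/0.1019 = 0.07281 M.
Ka(C2H5NH3+) = Kw/Kb = 1.0e-14 / 6.4 x 10^-4 = 1.56e-11.
[H^+] = sqrt(Ka x [C2H5NH3+]) = sqrt(1.56e-11 x 0.07281) = 1.07e-6 M.
pH = -log(1.07e-6) = 5.97.

5.97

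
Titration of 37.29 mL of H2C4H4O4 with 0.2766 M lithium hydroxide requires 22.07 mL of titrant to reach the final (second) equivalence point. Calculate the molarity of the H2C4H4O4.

0.0819 M

n(LiOH) = 0.2766 x 0.02207 = 0.006105 mol.
At the final (second) equivalence point, 2 mol OH^- react per mol H2C4H4O4, so n(H2C4H4O4) = 0.006105 / 2 = 0.003052 mol.
[H2C4H4O4] = 0.003052 / 0.03729 L = 0.0819 M.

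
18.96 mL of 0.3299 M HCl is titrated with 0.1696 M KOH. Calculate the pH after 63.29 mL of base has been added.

12.74

n(acid) = 0.3299 x 0.01896 = 0.006255 mol; n(KOH) added = 0.1696 x 0.06329 = 0.01073 mol.
Base is in excess by 0.01073 - 0.006255 = 0.004479 mol in a total volume of 0.08225 L.
[OH^-] = 0.004479/0.08225 = 0.05446 M, so pOH = 1.26 and pH = 14.00 - 1.26 = 12.74.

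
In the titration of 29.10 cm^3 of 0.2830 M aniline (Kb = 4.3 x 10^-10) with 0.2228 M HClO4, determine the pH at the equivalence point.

n(C6H5NH2) = 0.2830 x 0.02910 = 0.008235 mol; V(HClO4) at equivalence = 0.008235/0.2228 = 0.03696 L.
At equivalence the base is fully converted to C6H5NH3+; total volume = 0.06606 L, so [C6H5NH3+] = 0.008235/0.06606 = 0.1247 M.
Ka(C6H5NH3+) = Kw/Kb = 1.0e-14 / 4.3 x 10^-10 = 2.33e-5.
[H^+] = sqrt(Ka x [C6H5NH3+]) = sqrt(2.33e-5 x 0.1247) = 0.00170 M.
pH = -log(0.00170) = 2.77.

2.77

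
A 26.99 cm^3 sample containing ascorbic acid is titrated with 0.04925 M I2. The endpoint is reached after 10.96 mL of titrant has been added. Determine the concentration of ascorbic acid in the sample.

n(I2) = 0.04925 x 0.01096 = 0.0005398 mol.
From the balanced equation, 1 mol I2 reacts with 1 mol ascorbic acid, so n(ascorbic acid) = 0.0005398 x 1/1 = 0.0005398 mol.
[ascorbic acid] = 0.0005398 / 0.02699 L = 0.0200 M.

0.0200 M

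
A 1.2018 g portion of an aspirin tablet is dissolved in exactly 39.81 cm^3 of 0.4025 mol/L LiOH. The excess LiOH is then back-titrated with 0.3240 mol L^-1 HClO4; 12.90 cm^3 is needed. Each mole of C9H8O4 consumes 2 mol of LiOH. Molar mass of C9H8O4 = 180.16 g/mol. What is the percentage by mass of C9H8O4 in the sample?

88.8%

Total n(LiOH) added = 0.4025 x 0.03981 = 0.01602 mol.
n(HClO4) used = 0.3240 x 0.01290 = 0.004180 mol, which equals the excess n(LiOH).
So n(LiOH) consumed by the sample = 0.01602 - 0.004180 = 0.01184 mol.
n(C9H8O4) = 0.01184 / 2 = 0.005922 mol.
mass C9H8O4 = 0.005922 x 180.16 = 1.067 g, so %C9H8O4 = 1.067/1.2018 x 100 = 88.8%.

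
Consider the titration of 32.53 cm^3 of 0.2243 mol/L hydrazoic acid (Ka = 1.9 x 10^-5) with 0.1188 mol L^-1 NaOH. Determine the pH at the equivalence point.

8.81

n(HN3) = 0.2243 x 0.03253 = 0.007296 mol; V(NaOH) at equivalence = 0.007296/0.1188 = 0.06142 L.
At equivalence all the acid is converted to N3-; total volume = 0.03253 + 0.06142 = 0.09395 L, so [N3-] = 0.007296/0.09395 = 0.07766 M.
Kb = Kw/Ka = 1.0e-14 / 1.9 x 10^-5 = 5.26e-10.
[OH^-] = sqrt(Kb x [N3-]) = sqrt(5.26e-10 x 0.07766) = 6.39e-6 M.
pOH = 5.19, so pH = 14.00 - 5.19 = 8.81.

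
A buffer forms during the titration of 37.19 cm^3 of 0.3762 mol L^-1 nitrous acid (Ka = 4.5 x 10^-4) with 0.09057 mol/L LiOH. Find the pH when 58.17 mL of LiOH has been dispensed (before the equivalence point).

Initial n(HNO2) = 0.3762 x 0.03719 = 0.01399 mol.
n(LiOH) added = 0.09057 x 0.05817 = 0.005268 mol, converting that many moles of HNO2 to NO2-.
Remaining n(HNO2) = 0.008722 mol; n(NO2-) = 0.005268 mol.
By Henderson-Hasselbalch, pH = pKa + log([A^-]/[HA]) = 3.35 + log(0.005268/0.008722) = 3.35 + (-0.22) = 3.13.

3.13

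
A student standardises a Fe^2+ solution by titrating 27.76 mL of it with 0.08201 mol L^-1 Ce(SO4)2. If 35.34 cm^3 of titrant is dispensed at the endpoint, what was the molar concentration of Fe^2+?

n(Ce(SO4)2) = 0.08201 x 0.03534 = 0.002898 mol.
From the balanced equation, 1 mol Ce(SO4)2 reacts with 1 mol Fe^2+, so n(Fe^2+) = 0.002898 x 1/1 = 0.002898 mol.
[Fe^2+] = 0.002898 / 0.02776 L = 0.104 M.

0.104 M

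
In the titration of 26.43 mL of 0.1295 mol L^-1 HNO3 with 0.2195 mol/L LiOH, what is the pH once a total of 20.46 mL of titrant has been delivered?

12.36

n(acid) = 0.1295 x 0.02643 = 0.003423 mol; n(LiOH) added = 0.2195 x 0.02046 = 0.004491 mol.
Base is in excess by 0.004491 - 0.003423 = 0.001068 mol in a total volume of 0.04689 L.
[OH^-] = 0.001068/0.04689 = 0.02278 M, so pOH = 1.64 and pH = 14.00 - 1.64 = 12.36.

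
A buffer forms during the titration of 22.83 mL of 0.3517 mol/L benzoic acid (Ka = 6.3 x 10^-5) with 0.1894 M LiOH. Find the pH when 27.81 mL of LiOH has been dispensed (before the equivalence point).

4.48

Initial n(C6H5COOH) = 0.3517 x 0.02283 = 0.008029 mol.
n(LiOH) added = 0.1894 x 0.02781 = 0.005267 mol, converting that many moles of C6H5COOH to C6H5COO-.
Remaining n(C6H5COOH) = 0.002762 mol; n(C6H5COO-) = 0.005267 mol.
By Henderson-Hasselbalch, pH = pKa + log([A^-]/[HA]) = 4.20 + log(0.005267/0.002762) = 4.20 + (+0.28) = 4.48.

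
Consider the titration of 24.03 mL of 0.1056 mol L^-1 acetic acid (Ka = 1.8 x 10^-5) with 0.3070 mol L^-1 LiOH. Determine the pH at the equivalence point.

8.82

n(CH3COOH) = 0.1056 x 0.02403 = 0.002538 mol; V(LiOH) at equivalence = 0.002538/0.3070 = 0.008266 L.
At equivalence all the acid is converted to CH3COO-; total volume = 0.02403 + 0.008266 = 0.03230 L, so [CH3COO-] = 0.002538/0.03230 = 0.07857 M.
Kb = Kw/Ka = 1.0e-14 / 1.8 x 10^-5 = 5.56e-10.
[OH^-] = sqrt(Kb x [CH3COO-]) = sqrt(5.56e-10 x 0.07857) = 6.61e-6 M.
pOH = 5.18, so pH = 14.00 - 5.18 = 8.82.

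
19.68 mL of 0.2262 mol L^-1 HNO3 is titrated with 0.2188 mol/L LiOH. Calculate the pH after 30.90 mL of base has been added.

12.66

n(acid) = 0.2262 x 0.01968 = 0.004452 mol; n(LiOH) added = 0.2188 x 0.03090 = 0.006761 mol.
Base is in excess by 0.006761 - 0.004452 = 0.002309 mol in a total volume of 0.05058 L.
[OH^-] = 0.002309/0.05058 = 0.04566 M, so pOH = 1.34 and pH = 14.00 - 1.34 = 12.66.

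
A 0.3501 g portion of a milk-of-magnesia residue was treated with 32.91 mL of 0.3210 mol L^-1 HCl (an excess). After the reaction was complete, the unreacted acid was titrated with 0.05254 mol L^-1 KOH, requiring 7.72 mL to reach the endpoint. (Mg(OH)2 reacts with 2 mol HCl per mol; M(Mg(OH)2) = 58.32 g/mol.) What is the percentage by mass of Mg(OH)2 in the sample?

84.6%

Total n(HCl) added = 0.3210 x 0.03291 = 0.01056 mol.
n(KOH) used = 0.05254 x 0.007720 = 0.0004056 mol, which equals the excess n(HCl).
So n(HCl) consumed by the sample = 0.01056 - 0.0004056 = 0.01016 mol.
n(Mg(OH)2) = 0.01016 / 2 = 0.005079 mol.
mass Mg(OH)2 = 0.005079 x 58.32 = 0.2962 g, so %Mg(OH)2 = 0.2962/0.3501 x 100 = 84.6%.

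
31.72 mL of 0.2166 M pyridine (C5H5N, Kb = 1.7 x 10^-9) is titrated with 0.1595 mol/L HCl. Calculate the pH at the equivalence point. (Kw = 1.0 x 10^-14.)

n(C5H5N) = 0.2166 x 0.03172 = 0.006871 mol; V(HCl) at equivalence = 0.006871/0.1595 = 0.04308 L.
At equivalence the base is fully converted to C5H5NH+; total volume = 0.07480 L, so [C5H5NH+] = 0.006871/0.07480 = 0.09186 M.
Ka(C5H5NH+) = Kw/Kb = 1.0e-14 / 1.7 x 10^-9 = 5.88e-6.
[H^+] = sqrt(Ka x [C5H5NH+]) = sqrt(5.88e-6 x 0.09186) = 0.000735 M.
pH = -log(0.000735) = 3.13.

3.13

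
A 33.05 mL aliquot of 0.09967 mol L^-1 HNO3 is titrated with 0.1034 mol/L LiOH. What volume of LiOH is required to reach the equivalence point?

n(HNO3) = 0.09967 mol/L x 0.03305 L = 0.003294 mol.
At equivalence n(LiOH) = n(HNO3) = 0.003294 mol.
V(LiOH) = 0.003294 / 0.1034 = 0.03186 L = 31.9 mL.

31.9 mL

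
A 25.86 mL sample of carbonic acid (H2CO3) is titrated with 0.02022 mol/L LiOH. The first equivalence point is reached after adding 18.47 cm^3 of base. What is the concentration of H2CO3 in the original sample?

n(LiOH) = 0.02022 x 0.01847 = 0.0003735 mol.
At the first equivalence point, 1 mol OH^- react per mol H2CO3, so n(H2CO3) = 0.0003735 / 1 = 0.0003735 mol.
[H2CO3] = 0.0003735 / 0.02586 L = 0.0144 M.

0.0144 M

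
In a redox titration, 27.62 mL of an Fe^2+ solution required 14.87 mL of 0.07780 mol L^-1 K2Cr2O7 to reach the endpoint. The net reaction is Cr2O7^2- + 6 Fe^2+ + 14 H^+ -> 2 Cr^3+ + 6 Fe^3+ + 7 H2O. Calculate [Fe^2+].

0.251 M

n(K2Cr2O7) = 0.07780 x 0.01487 = 0.001157 mol.
From the balanced equation, 1 mol K2Cr2O7 reacts with 6 mol Fe^2+, so n(Fe^2+) = 0.001157 x 6/1 = 0.006941 mol.
[Fe^2+] = 0.006941 / 0.02762 L = 0.251 M.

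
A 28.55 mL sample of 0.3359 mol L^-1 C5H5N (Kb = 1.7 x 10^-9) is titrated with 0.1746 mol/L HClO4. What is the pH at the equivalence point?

3.09

n(C5H5N) = 0.3359 x 0.02855 = 0.009590 mol; V(HClO4) at equivalence = 0.009590/0.1746 = 0.05493 L.
At equivalence the base is fully converted to C5H5NH+; total volume = 0.08348 L, so [C5H5NH+] = 0.009590/0.08348 = 0.1149 M.
Ka(C5H5NH+) = Kw/Kb = 1.0e-14 / 1.7 x 10^-9 = 5.88e-6.
[H^+] = sqrt(Ka x [C5H5NH+]) = sqrt(5.88e-6 x 0.1149) = 0.000822 M.
pH = -log(0.000822) = 3.09.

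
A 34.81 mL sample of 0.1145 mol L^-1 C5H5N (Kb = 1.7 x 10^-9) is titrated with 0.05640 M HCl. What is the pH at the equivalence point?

3.33

n(C5H5N) = 0.1145 x 0.03481 = 0.003986 mol; V(HCl) at equivalence = 0.003986/0.05640 = 0.07067 L.
At equivalence the base is fully converted to C5H5NH+; total volume = 0.1055 L, so [C5H5NH+] = 0.003986/0.1055 = 0.03779 M.
Ka(C5H5NH+) = Kw/Kb = 1.0e-14 / 1.7 x 10^-9 = 5.88e-6.
[H^+] = sqrt(Ka x [C5H5NH+]) = sqrt(5.88e-6 x 0.03779) = 0.000471 M.
pH = -log(0.000471) = 3.33.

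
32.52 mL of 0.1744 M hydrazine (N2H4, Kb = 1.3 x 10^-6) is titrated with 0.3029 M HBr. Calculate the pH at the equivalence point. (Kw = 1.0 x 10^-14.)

4.53

n(N2H4) = 0.1744 x 0.03252 = 0.005671 mol; V(HBr) at equivalence = 0.005671/0.3029 = 0.01872 L.
At equivalence the base is fully converted to N2H5+; total volume = 0.05124 L, so [N2H5+] = 0.005671/0.05124 = 0.1107 M.
Ka(N2H5+) = Kw/Kb = 1.0e-14 / 1.3 x 10^-6 = 7.69e-9.
[H^+] = sqrt(Ka x [N2H5+]) = sqrt(7.69e-9 x 0.1107) = 2.92e-5 M.
pH = -log(2.92e-5) = 4.53.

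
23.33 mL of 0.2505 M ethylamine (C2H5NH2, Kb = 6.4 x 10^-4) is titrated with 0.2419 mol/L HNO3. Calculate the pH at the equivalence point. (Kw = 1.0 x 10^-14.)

5.86

n(C2H5NH2) = 0.2505 x 0.02333 = 0.005844 mol; V(HNO3) at equivalence = 0.005844/0.2419 = 0.02416 L.
At equivalence the base is fully converted to C2H5NH3+; total volume = 0.04749 L, so [C2H5NH3+] = 0.005844/0.04749 = 0.1231 M.
Ka(C2H5NH3+) = Kw/Kb = 1.0e-14 / 6.4 x 10^-4 = 1.56e-11.
[H^+] = sqrt(Ka x [C2H5NH3+]) = sqrt(1.56e-11 x 0.1231) = 1.39e-6 M.
pH = -log(1.39e-6) = 5.86.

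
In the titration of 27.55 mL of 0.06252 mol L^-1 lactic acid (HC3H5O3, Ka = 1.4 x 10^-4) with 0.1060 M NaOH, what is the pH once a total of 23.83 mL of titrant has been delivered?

n(acid) = 0.06252 x 0.02755 = 0.001722 mol; n(NaOH) added = 0.1060 x 0.02383 = 0.002526 mol.
Base is in excess by 0.002526 - 0.001722 = 0.0008036 mol in a total volume of 0.05138 L.
[OH^-] = 0.0008036/0.05138 = 0.01564 M, so pOH = 1.81 and pH = 14.00 - 1.81 = 12.19.

12.19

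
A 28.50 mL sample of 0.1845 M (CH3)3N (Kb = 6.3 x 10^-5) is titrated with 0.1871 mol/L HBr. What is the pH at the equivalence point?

n((CH3)3N) = 0.1845 x 0.02850 = 0.005258 mol; V(HBr) at equivalence = 0.005258/0.1871 = 0.02810 L.
At equivalence the base is fully converted to (CH3)3NH+; total volume = 0.05660 L, so [(CH3)3NH+] = 0.005258/0.05660 = 0.09290 M.
Ka((CH3)3NH+) = Kw/Kb = 1.0e-14 / 6.3 x 10^-5 = 1.59e-10.
[H^+] = sqrt(Ka x [(CH3)3NH+]) = sqrt(1.59e-10 x 0.09290) = 3.84e-6 M.
pH = -log(3.84e-6) = 5.42.

5.42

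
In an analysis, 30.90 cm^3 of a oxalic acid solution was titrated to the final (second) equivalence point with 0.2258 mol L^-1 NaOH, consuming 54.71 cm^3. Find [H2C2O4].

0.200 M

n(NaOH) = 0.2258 x 0.05471 = 0.01235 mol.
At the final (second) equivalence point, 2 mol OH^- react per mol H2C2O4, so n(H2C2O4) = 0.01235 / 2 = 0.006177 mol.
[H2C2O4] = 0.006177 / 0.03090 L = 0.200 M.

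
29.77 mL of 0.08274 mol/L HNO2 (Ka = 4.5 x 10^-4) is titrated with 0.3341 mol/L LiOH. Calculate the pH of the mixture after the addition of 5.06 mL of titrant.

3.69

Initial n(HNO2) = 0.08274 x 0.02977 = 0.002463 mol.
n(LiOH) added = 0.3341 x 0.005060 = 0.001691 mol, converting that many moles of HNO2 to NO2-.
Remaining n(HNO2) = 0.0007726 mol; n(NO2-) = 0.001691 mol.
By Henderson-Hasselbalch, pH = pKa + log([A^-]/[HA]) = 3.35 + log(0.001691/0.0007726) = 3.35 + (+0.34) = 3.69.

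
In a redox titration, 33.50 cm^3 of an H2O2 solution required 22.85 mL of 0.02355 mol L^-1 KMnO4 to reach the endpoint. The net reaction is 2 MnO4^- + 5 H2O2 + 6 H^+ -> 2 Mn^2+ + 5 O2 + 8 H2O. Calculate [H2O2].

0.0402 M

n(KMnO4) = 0.02355 x 0.02285 = 0.0005381 mol.
From the balanced equation, 2 mol KMnO4 reacts with 5 mol H2O2, so n(H2O2) = 0.0005381 x 5/2 = 0.001345 mol.
[H2O2] = 0.001345 / 0.03350 L = 0.0402 M.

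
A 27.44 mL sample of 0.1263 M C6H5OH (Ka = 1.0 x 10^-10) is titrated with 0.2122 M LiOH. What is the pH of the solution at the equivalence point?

n(C6H5OH) = 0.1263 x 0.02744 = 0.003466 mol; V(LiOH) at equivalence = 0.003466/0.2122 = 0.01633 L.
At equivalence all the acid is converted to C6H5O-; total volume = 0.02744 + 0.01633 = 0.04377 L, so [C6H5O-] = 0.003466/0.04377 = 0.07918 M.
Kb = Kw/Ka = 1.0e-14 / 1.0 x 10^-10 = 0.000100.
[OH^-] = sqrt(Kb x [C6H5O-]) = sqrt(0.000100 x 0.07918) = 0.00281 M.
pOH = 2.55, so pH = 14.00 - 2.55 = 11.45.

11.45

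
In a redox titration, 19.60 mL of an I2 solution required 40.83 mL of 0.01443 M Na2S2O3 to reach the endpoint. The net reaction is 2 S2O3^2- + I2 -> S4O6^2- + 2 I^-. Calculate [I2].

n(Na2S2O3) = 0.01443 x 0.04083 = 0.0005892 mol.
From the balanced equation, 2 mol Na2S2O3 reacts with 1 mol I2, so n(I2) = 0.0005892 x 1/2 = 0.0002946 mol.
[I2] = 0.0002946 / 0.01960 L = 0.0150 M.

0.0150 M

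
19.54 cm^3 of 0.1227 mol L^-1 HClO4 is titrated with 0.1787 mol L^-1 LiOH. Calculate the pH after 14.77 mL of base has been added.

11.85

n(acid) = 0.1227 x 0.01954 = 0.002398 mol; n(LiOH) added = 0.1787 x 0.01477 = 0.002639 mol.
Base is in excess by 0.002639 - 0.002398 = 0.0002418 mol in a total volume of 0.03431 L.
[OH^-] = 0.0002418/0.03431 = 0.007049 M, so pOH = 2.15 and pH = 14.00 - 2.15 = 11.85.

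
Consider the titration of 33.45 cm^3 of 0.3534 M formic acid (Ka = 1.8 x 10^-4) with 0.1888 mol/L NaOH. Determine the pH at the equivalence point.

8.42

n(HCOOH) = 0.3534 x 0.03345 = 0.01182 mol; V(NaOH) at equivalence = 0.01182/0.1888 = 0.06261 L.
At equivalence all the acid is converted to HCOO-; total volume = 0.03345 + 0.06261 = 0.09606 L, so [HCOO-] = 0.01182/0.09606 = 0.1231 M.
Kb = Kw/Ka = 1.0e-14 / 1.8 x 10^-4 = 5.56e-11.
[OH^-] = sqrt(Kb x [HCOO-]) = sqrt(5.56e-11 x 0.1231) = 2.61e-6 M.
pOH = 5.58, so pH = 14.00 - 5.58 = 8.42.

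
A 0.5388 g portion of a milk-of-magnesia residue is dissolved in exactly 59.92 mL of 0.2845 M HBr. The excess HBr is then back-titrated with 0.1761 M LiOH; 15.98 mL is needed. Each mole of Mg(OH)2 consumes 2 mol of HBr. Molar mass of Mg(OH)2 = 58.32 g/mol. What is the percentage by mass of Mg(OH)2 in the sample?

Total n(HBr) added = 0.2845 x 0.05992 = 0.01705 mol.
n(LiOH) used = 0.1761 x 0.01598 = 0.002814 mol, which equals the excess n(HBr).
So n(HBr) consumed by the sample = 0.01705 - 0.002814 = 0.01423 mol.
n(Mg(OH)2) = 0.01423 / 2 = 0.007117 mol.
mass Mg(OH)2 = 0.007117 x 58.32 = 0.4150 g, so %Mg(OH)2 = 0.4150/0.5388 x 100 = 77.0%.

77.0%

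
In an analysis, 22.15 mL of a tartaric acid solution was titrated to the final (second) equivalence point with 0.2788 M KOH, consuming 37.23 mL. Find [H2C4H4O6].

0.234 M

n(KOH) = 0.2788 x 0.03723 = 0.01038 mol.
At the final (second) equivalence point, 2 mol OH^- react per mol H2C4H4O6, so n(H2C4H4O6) = 0.01038 / 2 = 0.005190 mol.
[H2C4H4O6] = 0.005190 / 0.02215 L = 0.234 M.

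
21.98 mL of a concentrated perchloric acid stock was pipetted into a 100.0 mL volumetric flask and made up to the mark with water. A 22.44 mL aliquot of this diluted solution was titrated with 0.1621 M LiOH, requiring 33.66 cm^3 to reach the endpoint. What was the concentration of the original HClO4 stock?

1.11 M

n(LiOH) = 0.1621 x 0.03366 = 0.005456 mol.
n(HClO4) in the aliquot = 0.005456 mol.
[diluted HClO4] = 0.005456 / 0.02244 = 0.2431 M.
Dilution factor = 100.0/21.98 = 4.550, so [stock] = 0.2431 x 4.550 = 1.11 M.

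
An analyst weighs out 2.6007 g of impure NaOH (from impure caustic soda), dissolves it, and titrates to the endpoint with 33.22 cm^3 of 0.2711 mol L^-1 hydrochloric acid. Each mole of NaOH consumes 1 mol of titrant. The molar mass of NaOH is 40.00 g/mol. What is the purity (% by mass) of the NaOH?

n(HCl) = 0.2711 x 0.03322 = 0.009006 mol.
n(NaOH) = 0.009006 / 1 = 0.009006 mol.
mass of NaOH = 0.009006 x 40.00 = 0.3602 g.
% purity = 0.3602 / 2.6007 x 100 = 13.9%.

13.9%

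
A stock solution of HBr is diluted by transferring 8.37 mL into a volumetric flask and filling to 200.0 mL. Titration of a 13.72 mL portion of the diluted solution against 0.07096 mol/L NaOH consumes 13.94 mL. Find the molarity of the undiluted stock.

1.72 M

n(NaOH) = 0.07096 x 0.01394 = 0.0009892 mol.
n(HBr) in the aliquot = 0.0009892 mol.
[diluted HBr] = 0.0009892 / 0.01372 = 0.07210 M.
Dilution factor = 200.0/8.370 = 23.89, so [stock] = 0.07210 x 23.89 = 1.72 M.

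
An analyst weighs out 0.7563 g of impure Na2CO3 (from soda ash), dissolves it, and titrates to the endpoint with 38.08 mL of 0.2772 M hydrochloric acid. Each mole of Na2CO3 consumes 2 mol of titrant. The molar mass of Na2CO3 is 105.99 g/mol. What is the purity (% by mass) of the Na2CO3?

74.0%

n(HCl) = 0.2772 x 0.03808 = 0.01056 mol.
n(Na2CO3) = 0.01056 / 2 = 0.005278 mol.
mass of Na2CO3 = 0.005278 x 105.99 = 0.5594 g.
% purity = 0.5594 / 0.7563 x 100 = 74.0%.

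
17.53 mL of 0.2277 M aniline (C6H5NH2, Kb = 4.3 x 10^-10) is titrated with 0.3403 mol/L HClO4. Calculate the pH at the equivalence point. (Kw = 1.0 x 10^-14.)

n(C6H5NH2) = 0.2277 x 0.01753 = 0.003992 mol; V(HClO4) at equivalence = 0.003992/0.3403 = 0.01173 L.
At equivalence the base is fully converted to C6H5NH3+; total volume = 0.02926 L, so [C6H5NH3+] = 0.003992/0.02926 = 0.1364 M.
Ka(C6H5NH3+) = Kw/Kb = 1.0e-14 / 4.3 x 10^-10 = 2.33e-5.
[H^+] = sqrt(Ka x [C6H5NH3+]) = sqrt(2.33e-5 x 0.1364) = 0.00178 M.
pH = -log(0.00178) = 2.75.

2.75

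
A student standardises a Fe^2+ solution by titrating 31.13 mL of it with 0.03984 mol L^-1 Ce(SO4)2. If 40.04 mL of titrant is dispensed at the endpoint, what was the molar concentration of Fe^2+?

n(Ce(SO4)2) = 0.03984 x 0.04004 = 0.001595 mol.
From the balanced equation, 1 mol Ce(SO4)2 reacts with 1 mol Fe^2+, so n(Fe^2+) = 0.001595 x 1/1 = 0.001595 mol.
[Fe^2+] = 0.001595 / 0.03113 L = 0.0512 M.

0.0512 M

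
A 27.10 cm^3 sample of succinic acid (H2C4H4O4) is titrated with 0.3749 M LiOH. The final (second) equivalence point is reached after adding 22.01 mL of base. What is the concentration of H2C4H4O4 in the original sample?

0.152 M

n(LiOH) = 0.3749 x 0.02201 = 0.008252 mol.
At the final (second) equivalence point, 2 mol OH^- react per mol H2C4H4O4, so n(H2C4H4O4) = 0.008252 / 2 = 0.004126 mol.
[H2C4H4O4] = 0.004126 / 0.02710 L = 0.152 M.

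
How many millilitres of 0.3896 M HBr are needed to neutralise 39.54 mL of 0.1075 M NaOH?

n(NaOH) = 0.1075 mol/L x 0.03954 L = 0.004251 mol.
At equivalence n(HBr) = n(NaOH) = 0.004251 mol.
V(HBr) = 0.004251 / 0.3896 = 0.01091 L = 10.9 mL.

10.9 mL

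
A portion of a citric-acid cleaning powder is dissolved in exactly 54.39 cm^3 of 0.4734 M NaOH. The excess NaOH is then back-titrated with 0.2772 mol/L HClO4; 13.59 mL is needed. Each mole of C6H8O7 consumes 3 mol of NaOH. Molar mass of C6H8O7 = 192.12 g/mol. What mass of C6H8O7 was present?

1.41 g

Total n(NaOH) added = 0.4734 x 0.05439 = 0.02575 mol.
n(HClO4) used = 0.2772 x 0.01359 = 0.003767 mol, which equals the excess n(NaOH).
So n(NaOH) consumed by the sample = 0.02575 - 0.003767 = 0.02198 mol.
n(C6H8O7) = 0.02198 / 3 = 0.007327 mol.
mass = 0.007327 mol x 192.12 g/mol = 1.41 g.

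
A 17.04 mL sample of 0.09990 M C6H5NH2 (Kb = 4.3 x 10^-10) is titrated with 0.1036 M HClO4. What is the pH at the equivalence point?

n(C6H5NH2) = 0.09990 x 0.01704 = 0.001702 mol; V(HClO4) at equivalence = 0.001702/0.1036 = 0.01643 L.
At equivalence the base is fully converted to C6H5NH3+; total volume = 0.03347 L, so [C6H5NH3+] = 0.001702/0.03347 = 0.05086 M.
Ka(C6H5NH3+) = Kw/Kb = 1.0e-14 / 4.3 x 10^-10 = 2.33e-5.
[H^+] = sqrt(Ka x [C6H5NH3+]) = sqrt(2.33e-5 x 0.05086) = 0.00109 M.
pH = -log(0.00109) = 2.96.

2.96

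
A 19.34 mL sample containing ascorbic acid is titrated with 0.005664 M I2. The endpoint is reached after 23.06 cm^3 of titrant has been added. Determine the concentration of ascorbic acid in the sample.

0.00675 M

n(I2) = 0.005664 x 0.02306 = 0.0001306 mol.
From the balanced equation, 1 mol I2 reacts with 1 mol ascorbic acid, so n(ascorbic acid) = 0.0001306 x 1/1 = 0.0001306 mol.
[ascorbic acid] = 0.0001306 / 0.01934 L = 0.00675 M.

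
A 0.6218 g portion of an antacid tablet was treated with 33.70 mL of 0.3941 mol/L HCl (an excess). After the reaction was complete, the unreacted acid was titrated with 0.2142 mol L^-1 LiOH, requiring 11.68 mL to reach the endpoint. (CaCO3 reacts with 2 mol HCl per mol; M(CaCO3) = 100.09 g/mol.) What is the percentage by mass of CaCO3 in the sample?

86.8%

Total n(HCl) added = 0.3941 x 0.03370 = 0.01328 mol.
n(LiOH) used = 0.2142 x 0.01168 = 0.002502 mol, which equals the excess n(HCl).
So n(HCl) consumed by the sample = 0.01328 - 0.002502 = 0.01078 mol.
n(CaCO3) = 0.01078 / 2 = 0.005390 mol.
mass CaCO3 = 0.005390 x 100.09 = 0.5395 g, so %CaCO3 = 0.5395/0.6218 x 100 = 86.8%.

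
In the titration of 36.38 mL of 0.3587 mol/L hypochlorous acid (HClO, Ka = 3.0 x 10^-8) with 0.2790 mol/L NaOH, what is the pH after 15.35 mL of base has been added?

Initial n(HClO) = 0.3587 x 0.03638 = 0.01305 mol.
n(NaOH) added = 0.2790 x 0.01535 = 0.004283 mol, converting that many moles of HClO to ClO-.
Remaining n(HClO) = 0.008767 mol; n(ClO-) = 0.004283 mol.
By Henderson-Hasselbalch, pH = pKa + log([A^-]/[HA]) = 7.52 + log(0.004283/0.008767) = 7.52 + (-0.31) = 7.21.

7.21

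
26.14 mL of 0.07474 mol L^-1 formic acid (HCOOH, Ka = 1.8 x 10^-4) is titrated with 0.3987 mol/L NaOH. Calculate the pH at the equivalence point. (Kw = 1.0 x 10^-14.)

8.27

n(HCOOH) = 0.07474 x 0.02614 = 0.001954 mol; V(NaOH) at equivalence = 0.001954/0.3987 = 0.004900 L.
At equivalence all the acid is converted to HCOO-; total volume = 0.02614 + 0.004900 = 0.03104 L, so [HCOO-] = 0.001954/0.03104 = 0.06294 M.
Kb = Kw/Ka = 1.0e-14 / 1.8 x 10^-4 = 5.56e-11.
[OH^-] = sqrt(Kb x [HCOO-]) = sqrt(5.56e-11 x 0.06294) = 1.87e-6 M.
pOH = 5.73, so pH = 14.00 - 5.73 = 8.27.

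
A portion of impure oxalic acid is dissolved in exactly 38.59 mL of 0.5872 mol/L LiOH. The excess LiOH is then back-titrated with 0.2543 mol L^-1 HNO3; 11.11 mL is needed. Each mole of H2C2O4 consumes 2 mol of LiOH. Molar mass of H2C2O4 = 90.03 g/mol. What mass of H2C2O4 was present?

0.893 g

Total n(LiOH) added = 0.5872 x 0.03859 = 0.02266 mol.
n(HNO3) used = 0.2543 x 0.01111 = 0.002825 mol, which equals the excess n(LiOH).
So n(LiOH) consumed by the sample = 0.02266 - 0.002825 = 0.01983 mol.
n(H2C2O4) = 0.01983 / 2 = 0.009917 mol.
mass = 0.009917 mol x 90.03 g/mol = 0.893 g.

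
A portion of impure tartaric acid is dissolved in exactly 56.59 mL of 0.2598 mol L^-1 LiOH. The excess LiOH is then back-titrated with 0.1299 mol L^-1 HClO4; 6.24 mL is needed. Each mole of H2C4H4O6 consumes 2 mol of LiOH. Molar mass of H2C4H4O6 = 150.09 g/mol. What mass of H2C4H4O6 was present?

Total n(LiOH) added = 0.2598 x 0.05659 = 0.01470 mol.
n(HClO4) used = 0.1299 x 0.006240 = 0.0008106 mol, which equals the excess n(LiOH).
So n(LiOH) consumed by the sample = 0.01470 - 0.0008106 = 0.01389 mol.
n(H2C4H4O6) = 0.01389 / 2 = 0.006946 mol.
mass = 0.006946 mol x 150.09 g/mol = 1.04 g.

1.04 g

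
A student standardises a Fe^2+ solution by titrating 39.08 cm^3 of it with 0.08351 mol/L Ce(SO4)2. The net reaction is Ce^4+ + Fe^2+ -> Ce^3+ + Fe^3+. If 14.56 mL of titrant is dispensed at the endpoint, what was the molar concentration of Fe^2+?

0.0311 M

n(Ce(SO4)2) = 0.08351 x 0.01456 = 0.001216 mol.
From the balanced equation, 1 mol Ce(SO4)2 reacts with 1 mol Fe^2+, so n(Fe^2+) = 0.001216 x 1/1 = 0.001216 mol.
[Fe^2+] = 0.001216 / 0.03908 L = 0.0311 M.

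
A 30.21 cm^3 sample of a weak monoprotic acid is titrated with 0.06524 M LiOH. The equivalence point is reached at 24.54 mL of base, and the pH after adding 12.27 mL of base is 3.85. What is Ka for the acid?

12.27 mL is half of the equivalence volume, so this is the half-equivalence point where [HA] = [A^-].
At half-equivalence pH = pKa, so pKa = 3.85.
Ka = 10^(-3.85) = 1.4 x 10^-4.

1.4 x 10^-4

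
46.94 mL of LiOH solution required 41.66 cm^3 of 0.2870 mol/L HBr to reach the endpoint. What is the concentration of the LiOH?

n(HBr) delivered = 0.2870 x 0.04166 = 0.01196 mol.
For a 1:1 reaction, n(LiOH) = 0.01196 mol.
[LiOH] = 0.01196 mol / 0.04694 L = 0.255 M.

0.255 M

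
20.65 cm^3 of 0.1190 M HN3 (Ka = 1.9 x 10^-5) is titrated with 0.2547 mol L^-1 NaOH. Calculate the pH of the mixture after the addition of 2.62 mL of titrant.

Initial n(HN3) = 0.1190 x 0.02065 = 0.002457 mol.
n(NaOH) added = 0.2547 x 0.002620 = 0.0006673 mol, converting that many moles of HN3 to N3-.
Remaining n(HN3) = 0.001790 mol; n(N3-) = 0.0006673 mol.
By Henderson-Hasselbalch, pH = pKa + log([A^-]/[HA]) = 4.72 + log(0.0006673/0.001790) = 4.72 + (-0.43) = 4.29.

4.29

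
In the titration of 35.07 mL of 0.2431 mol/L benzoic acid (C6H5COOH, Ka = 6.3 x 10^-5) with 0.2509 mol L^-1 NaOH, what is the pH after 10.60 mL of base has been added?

Initial n(C6H5COOH) = 0.2431 x 0.03507 = 0.008526 mol.
n(NaOH) added = 0.2509 x 0.01060 = 0.002660 mol, converting that many moles of C6H5COOH to C6H5COO-.
Remaining n(C6H5COOH) = 0.005866 mol; n(C6H5COO-) = 0.002660 mol.
By Henderson-Hasselbalch, pH = pKa + log([A^-]/[HA]) = 4.20 + log(0.002660/0.005866) = 4.20 + (-0.34) = 3.86.

3.86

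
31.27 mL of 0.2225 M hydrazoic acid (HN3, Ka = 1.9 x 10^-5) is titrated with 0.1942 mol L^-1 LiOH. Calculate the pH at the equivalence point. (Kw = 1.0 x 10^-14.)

8.87

n(HN3) = 0.2225 x 0.03127 = 0.006958 mol; V(LiOH) at equivalence = 0.006958/0.1942 = 0.03583 L.
At equivalence all the acid is converted to N3-; total volume = 0.03127 + 0.03583 = 0.06710 L, so [N3-] = 0.006958/0.06710 = 0.1037 M.
Kb = Kw/Ka = 1.0e-14 / 1.9 x 10^-5 = 5.26e-10.
[OH^-] = sqrt(Kb x [N3-]) = sqrt(5.26e-10 x 0.1037) = 7.39e-6 M.
pOH = 5.13, so pH = 14.00 - 5.13 = 8.87.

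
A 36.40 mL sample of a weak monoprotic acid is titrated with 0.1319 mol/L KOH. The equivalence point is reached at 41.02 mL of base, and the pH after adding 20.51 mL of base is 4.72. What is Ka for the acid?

20.51 mL is half of the equivalence volume, so this is the half-equivalence point where [HA] = [A^-].
At half-equivalence pH = pKa, so pKa = 4.72.
Ka = 10^(-4.72) = 1.9 x 10^-5.

1.9 x 10^-5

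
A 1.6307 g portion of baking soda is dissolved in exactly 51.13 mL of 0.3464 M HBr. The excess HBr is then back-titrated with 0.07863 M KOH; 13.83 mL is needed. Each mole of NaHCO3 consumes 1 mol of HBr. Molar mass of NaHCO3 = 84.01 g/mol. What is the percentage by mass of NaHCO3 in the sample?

85.6%

Total n(HBr) added = 0.3464 x 0.05113 = 0.01771 mol.
n(KOH) used = 0.07863 x 0.01383 = 0.001087 mol, which equals the excess n(HBr).
So n(HBr) consumed by the sample = 0.01771 - 0.001087 = 0.01662 mol.
n(NaHCO3) = 0.01662 / 1 = 0.01662 mol.
mass NaHCO3 = 0.01662 x 84.01 = 1.397 g, so %NaHCO3 = 1.397/1.6307 x 100 = 85.6%.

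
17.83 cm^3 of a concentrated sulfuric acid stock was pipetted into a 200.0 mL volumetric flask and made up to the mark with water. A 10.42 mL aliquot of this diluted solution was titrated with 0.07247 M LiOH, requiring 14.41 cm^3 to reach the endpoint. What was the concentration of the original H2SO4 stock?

0.562 M

n(LiOH) = 0.07247 x 0.01441 = 0.001044 mol.
n(H2SO4) in the aliquot = 0.001044 x 1/2 = 0.0005221 mol.
[diluted H2SO4] = 0.0005221 / 0.01042 = 0.05011 M.
Dilution factor = 200.0/17.83 = 11.22, so [stock] = 0.05011 x 11.22 = 0.562 M.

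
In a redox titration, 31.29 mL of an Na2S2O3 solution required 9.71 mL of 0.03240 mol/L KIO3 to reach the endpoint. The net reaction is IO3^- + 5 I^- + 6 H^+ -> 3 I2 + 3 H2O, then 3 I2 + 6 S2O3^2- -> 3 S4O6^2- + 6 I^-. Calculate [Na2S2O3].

0.0603 M

n(KIO3) = 0.03240 x 0.009710 = 0.0003146 mol.
From the balanced equation, 1 mol KIO3 reacts with 6 mol Na2S2O3, so n(Na2S2O3) = 0.0003146 x 6/1 = 0.001888 mol.
[Na2S2O3] = 0.001888 / 0.03129 L = 0.0603 M.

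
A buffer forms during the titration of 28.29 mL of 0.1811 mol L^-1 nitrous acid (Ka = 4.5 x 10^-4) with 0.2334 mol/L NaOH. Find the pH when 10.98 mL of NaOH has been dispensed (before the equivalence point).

Initial n(HNO2) = 0.1811 x 0.02829 = 0.005123 mol.
n(NaOH) added = 0.2334 x 0.01098 = 0.002563 mol, converting that many moles of HNO2 to NO2-.
Remaining n(HNO2) = 0.002561 mol; n(NO2-) = 0.002563 mol.
By Henderson-Hasselbalch, pH = pKa + log([A^-]/[HA]) = 3.35 + log(0.002563/0.002561) = 3.35 + (+0.00) = 3.35.

3.35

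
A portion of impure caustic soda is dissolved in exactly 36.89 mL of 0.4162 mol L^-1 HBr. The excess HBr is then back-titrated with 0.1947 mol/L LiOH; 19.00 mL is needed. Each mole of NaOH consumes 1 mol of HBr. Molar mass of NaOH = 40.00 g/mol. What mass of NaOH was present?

0.466 g

Total n(HBr) added = 0.4162 x 0.03689 = 0.01535 mol.
n(LiOH) used = 0.1947 x 0.01900 = 0.003699 mol, which equals the excess n(HBr).
So n(HBr) consumed by the sample = 0.01535 - 0.003699 = 0.01165 mol.
n(NaOH) = 0.01165 / 1 = 0.01165 mol.
mass = 0.01165 mol x 40.00 g/mol = 0.466 g.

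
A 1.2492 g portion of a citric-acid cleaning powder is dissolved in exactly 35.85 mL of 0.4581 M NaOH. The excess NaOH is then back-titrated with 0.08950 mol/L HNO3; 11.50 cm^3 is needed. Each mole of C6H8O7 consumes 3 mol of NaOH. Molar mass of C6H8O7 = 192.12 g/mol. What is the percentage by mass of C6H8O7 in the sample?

Total n(NaOH) added = 0.4581 x 0.03585 = 0.01642 mol.
n(HNO3) used = 0.08950 x 0.01150 = 0.001029 mol, which equals the excess n(NaOH).
So n(NaOH) consumed by the sample = 0.01642 - 0.001029 = 0.01539 mol.
n(C6H8O7) = 0.01539 / 3 = 0.005131 mol.
mass C6H8O7 = 0.005131 x 192.12 = 0.9858 g, so %C6H8O7 = 0.9858/1.2492 x 100 = 78.9%.

78.9%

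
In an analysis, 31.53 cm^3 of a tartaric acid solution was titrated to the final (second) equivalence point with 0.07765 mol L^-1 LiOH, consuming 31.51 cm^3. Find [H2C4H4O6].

n(LiOH) = 0.07765 x 0.03151 = 0.002447 mol.
At the final (second) equivalence point, 2 mol OH^- react per mol H2C4H4O6, so n(H2C4H4O6) = 0.002447 / 2 = 0.001223 mol.
[H2C4H4O6] = 0.001223 / 0.03153 L = 0.0388 M.

0.0388 M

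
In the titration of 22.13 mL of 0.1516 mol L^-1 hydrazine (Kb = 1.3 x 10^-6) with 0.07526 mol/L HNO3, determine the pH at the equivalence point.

4.71

n(N2H4) = 0.1516 x 0.02213 = 0.003355 mol; V(HNO3) at equivalence = 0.003355/0.07526 = 0.04458 L.
At equivalence the base is fully converted to N2H5+; total volume = 0.06671 L, so [N2H5+] = 0.003355/0.06671 = 0.05029 M.
Ka(N2H5+) = Kw/Kb = 1.0e-14 / 1.3 x 10^-6 = 7.69e-9.
[H^+] = sqrt(Ka x [N2H5+]) = sqrt(7.69e-9 x 0.05029) = 1.97e-5 M.
pH = -log(1.97e-5) = 4.71.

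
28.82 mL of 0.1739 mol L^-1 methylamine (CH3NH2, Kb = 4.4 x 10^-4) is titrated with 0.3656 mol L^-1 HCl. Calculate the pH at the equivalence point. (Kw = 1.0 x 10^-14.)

5.79

n(CH3NH2) = 0.1739 x 0.02882 = 0.005012 mol; V(HCl) at equivalence = 0.005012/0.3656 = 0.01371 L.
At equivalence the base is fully converted to CH3NH3+; total volume = 0.04253 L, so [CH3NH3+] = 0.005012/0.04253 = 0.1178 M.
Ka(CH3NH3+) = Kw/Kb = 1.0e-14 / 4.4 x 10^-4 = 2.27e-11.
[H^+] = sqrt(Ka x [CH3NH3+]) = sqrt(2.27e-11 x 0.1178) = 1.64e-6 M.
pH = -log(1.64e-6) = 5.79.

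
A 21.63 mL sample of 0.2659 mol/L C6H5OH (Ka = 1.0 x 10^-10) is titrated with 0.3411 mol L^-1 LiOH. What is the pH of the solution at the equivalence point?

n(C6H5OH) = 0.2659 x 0.02163 = 0.005751 mol; V(LiOH) at equivalence = 0.005751/0.3411 = 0.01686 L.
At equivalence all the acid is converted to C6H5O-; total volume = 0.02163 + 0.01686 = 0.03849 L, so [C6H5O-] = 0.005751/0.03849 = 0.1494 M.
Kb = Kw/Ka = 1.0e-14 / 1.0 x 10^-10 = 0.000100.
[OH^-] = sqrt(Kb x [C6H5O-]) = sqrt(0.000100 x 0.1494) = 0.00387 M.
pOH = 2.41, so pH = 14.00 - 2.41 = 11.59.

11.59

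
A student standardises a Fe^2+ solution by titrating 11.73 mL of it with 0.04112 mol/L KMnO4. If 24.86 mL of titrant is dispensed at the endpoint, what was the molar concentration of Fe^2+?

n(KMnO4) = 0.04112 x 0.02486 = 0.001022 mol.
From the balanced equation, 1 mol KMnO4 reacts with 5 mol Fe^2+, so n(Fe^2+) = 0.001022 x 5/1 = 0.005111 mol.
[Fe^2+] = 0.005111 / 0.01173 L = 0.436 M.

0.436 M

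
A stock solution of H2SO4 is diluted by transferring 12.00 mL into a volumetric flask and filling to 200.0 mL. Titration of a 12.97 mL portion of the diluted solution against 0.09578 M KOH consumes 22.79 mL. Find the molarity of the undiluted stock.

n(KOH) = 0.09578 x 0.02279 = 0.002183 mol.
n(H2SO4) in the aliquot = 0.002183 x 1/2 = 0.001091 mol.
[diluted H2SO4] = 0.001091 / 0.01297 = 0.08415 M.
Dilution factor = 200.0/12.00 = 16.67, so [stock] = 0.08415 x 16.67 = 1.40 M.

1.40 M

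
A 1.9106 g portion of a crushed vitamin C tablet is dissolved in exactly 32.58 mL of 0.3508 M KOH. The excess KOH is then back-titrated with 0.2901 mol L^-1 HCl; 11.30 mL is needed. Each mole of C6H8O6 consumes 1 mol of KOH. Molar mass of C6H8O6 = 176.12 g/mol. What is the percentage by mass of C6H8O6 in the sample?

Total n(KOH) added = 0.3508 x 0.03258 = 0.01143 mol.
n(HCl) used = 0.2901 x 0.01130 = 0.003278 mol, which equals the excess n(KOH).
So n(KOH) consumed by the sample = 0.01143 - 0.003278 = 0.008151 mol.
n(C6H8O6) = 0.008151 / 1 = 0.008151 mol.
mass C6H8O6 = 0.008151 x 176.12 = 1.436 g, so %C6H8O6 = 1.436/1.9106 x 100 = 75.1%.

75.1%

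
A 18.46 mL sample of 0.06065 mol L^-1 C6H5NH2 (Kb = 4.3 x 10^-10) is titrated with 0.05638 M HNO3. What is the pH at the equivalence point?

n(C6H5NH2) = 0.06065 x 0.01846 = 0.001120 mol; V(HNO3) at equivalence = 0.001120/0.05638 = 0.01986 L.
At equivalence the base is fully converted to C6H5NH3+; total volume = 0.03832 L, so [C6H5NH3+] = 0.001120/0.03832 = 0.02922 M.
Ka(C6H5NH3+) = Kw/Kb = 1.0e-14 / 4.3 x 10^-10 = 2.33e-5.
[H^+] = sqrt(Ka x [C6H5NH3+]) = sqrt(2.33e-5 x 0.02922) = 0.000824 M.
pH = -log(0.000824) = 3.08.

3.08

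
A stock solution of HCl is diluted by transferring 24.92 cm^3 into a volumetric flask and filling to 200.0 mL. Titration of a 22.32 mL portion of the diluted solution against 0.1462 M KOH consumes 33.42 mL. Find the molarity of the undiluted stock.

1.76 M

n(KOH) = 0.1462 x 0.03342 = 0.004886 mol.
n(HCl) in the aliquot = 0.004886 mol.
[diluted HCl] = 0.004886 / 0.02232 = 0.2189 M.
Dilution factor = 200.0/24.92 = 8.026, so [stock] = 0.2189 x 8.026 = 1.76 M.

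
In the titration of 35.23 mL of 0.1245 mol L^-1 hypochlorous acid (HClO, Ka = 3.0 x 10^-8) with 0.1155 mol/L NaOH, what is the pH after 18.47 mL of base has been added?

7.50

Initial n(HClO) = 0.1245 x 0.03523 = 0.004386 mol.
n(NaOH) added = 0.1155 x 0.01847 = 0.002133 mol, converting that many moles of HClO to ClO-.
Remaining n(HClO) = 0.002253 mol; n(ClO-) = 0.002133 mol.
By Henderson-Hasselbalch, pH = pKa + log([A^-]/[HA]) = 7.52 + log(0.002133/0.002253) = 7.52 + (-0.02) = 7.50.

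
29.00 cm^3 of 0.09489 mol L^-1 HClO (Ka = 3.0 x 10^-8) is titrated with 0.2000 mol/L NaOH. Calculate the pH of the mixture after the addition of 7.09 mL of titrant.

7.55

Initial n(HClO) = 0.09489 x 0.02900 = 0.002752 mol.
n(NaOH) added = 0.2000 x 0.007090 = 0.001418 mol, converting that many moles of HClO to ClO-.
Remaining n(HClO) = 0.001334 mol; n(ClO-) = 0.001418 mol.
By Henderson-Hasselbalch, pH = pKa + log([A^-]/[HA]) = 7.52 + log(0.001418/0.001334) = 7.52 + (+0.03) = 7.55.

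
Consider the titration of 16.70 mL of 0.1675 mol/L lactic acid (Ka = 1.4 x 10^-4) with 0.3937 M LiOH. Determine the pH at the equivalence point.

8.46

n(HC3H5O3) = 0.1675 x 0.01670 = 0.002797 mol; V(LiOH) at equivalence = 0.002797/0.3937 = 0.007105 L.
At equivalence all the acid is converted to C3H5O3-; total volume = 0.01670 + 0.007105 = 0.02381 L, so [C3H5O3-] = 0.002797/0.02381 = 0.1175 M.
Kb = Kw/Ka = 1.0e-14 / 1.4 x 10^-4 = 7.14e-11.
[OH^-] = sqrt(Kb x [C3H5O3-]) = sqrt(7.14e-11 x 0.1175) = 2.90e-6 M.
pOH = 5.54, so pH = 14.00 - 5.54 = 8.46.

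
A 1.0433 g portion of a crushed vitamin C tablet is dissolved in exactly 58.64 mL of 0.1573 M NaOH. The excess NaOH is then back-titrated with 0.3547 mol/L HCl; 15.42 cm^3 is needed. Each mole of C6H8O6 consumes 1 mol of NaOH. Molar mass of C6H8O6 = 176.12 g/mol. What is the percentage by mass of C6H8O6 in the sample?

63.4%

Total n(NaOH) added = 0.1573 x 0.05864 = 0.009224 mol.
n(HCl) used = 0.3547 x 0.01542 = 0.005469 mol, which equals the excess n(NaOH).
So n(NaOH) consumed by the sample = 0.009224 - 0.005469 = 0.003755 mol.
n(C6H8O6) = 0.003755 / 1 = 0.003755 mol.
mass C6H8O6 = 0.003755 x 176.12 = 0.6613 g, so %C6H8O6 = 0.6613/1.0433 x 100 = 63.4%.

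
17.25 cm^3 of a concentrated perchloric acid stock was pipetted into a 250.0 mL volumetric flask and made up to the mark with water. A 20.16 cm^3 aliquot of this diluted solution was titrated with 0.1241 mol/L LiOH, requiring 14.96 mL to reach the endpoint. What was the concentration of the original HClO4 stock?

n(LiOH) = 0.1241 x 0.01496 = 0.001857 mol.
n(HClO4) in the aliquot = 0.001857 mol.
[diluted HClO4] = 0.001857 / 0.02016 = 0.09209 M.
Dilution factor = 250.0/17.25 = 14.49, so [stock] = 0.09209 x 14.49 = 1.33 M.

1.33 M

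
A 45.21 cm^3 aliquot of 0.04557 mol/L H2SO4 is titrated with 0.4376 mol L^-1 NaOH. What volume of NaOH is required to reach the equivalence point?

9.42 mL

n(H2SO4) = 0.04557 mol/L x 0.04521 L = 0.002060 mol.
The neutralisation is 1 H2SO4 : 2 NaOH, so n(NaOH) = 0.002060 x 2/1 = 0.004120 mol.
V(NaOH) = 0.004120 / 0.4376 = 0.009416 L = 9.42 mL.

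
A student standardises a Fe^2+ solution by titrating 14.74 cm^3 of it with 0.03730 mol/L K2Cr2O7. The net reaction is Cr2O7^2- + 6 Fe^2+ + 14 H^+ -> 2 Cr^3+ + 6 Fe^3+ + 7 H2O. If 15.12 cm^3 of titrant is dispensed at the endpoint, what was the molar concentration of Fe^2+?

n(K2Cr2O7) = 0.03730 x 0.01512 = 0.0005640 mol.
From the balanced equation, 1 mol K2Cr2O7 reacts with 6 mol Fe^2+, so n(Fe^2+) = 0.0005640 x 6/1 = 0.003384 mol.
[Fe^2+] = 0.003384 / 0.01474 L = 0.230 M.

0.230 M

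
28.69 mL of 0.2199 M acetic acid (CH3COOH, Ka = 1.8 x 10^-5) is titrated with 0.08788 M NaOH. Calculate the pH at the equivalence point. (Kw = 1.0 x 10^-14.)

n(CH3COOH) = 0.2199 x 0.02869 = 0.006309 mol; V(NaOH) at equivalence = 0.006309/0.08788 = 0.07179 L.
At equivalence all the acid is converted to CH3COO-; total volume = 0.02869 + 0.07179 = 0.1005 L, so [CH3COO-] = 0.006309/0.1005 = 0.06279 M.
Kb = Kw/Ka = 1.0e-14 / 1.8 x 10^-5 = 5.56e-10.
[OH^-] = sqrt(Kb x [CH3COO-]) = sqrt(5.56e-10 x 0.06279) = 5.91e-6 M.
pOH = 5.23, so pH = 14.00 - 5.23 = 8.77.

8.77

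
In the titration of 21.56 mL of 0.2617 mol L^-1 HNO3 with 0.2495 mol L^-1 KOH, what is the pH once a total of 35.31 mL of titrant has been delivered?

12.75

n(acid) = 0.2617 x 0.02156 = 0.005642 mol; n(KOH) added = 0.2495 x 0.03531 = 0.008810 mol.
Base is in excess by 0.008810 - 0.005642 = 0.003168 mol in a total volume of 0.05687 L.
[OH^-] = 0.003168/0.05687 = 0.05570 M, so pOH = 1.25 and pH = 14.00 - 1.25 = 12.75.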